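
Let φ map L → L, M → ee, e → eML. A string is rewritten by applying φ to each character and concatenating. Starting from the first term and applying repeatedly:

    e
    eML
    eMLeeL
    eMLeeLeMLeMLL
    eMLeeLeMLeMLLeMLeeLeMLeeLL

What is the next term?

Rewriting the 26 symbols of eMLeeLeMLeMLLeMLeeLeMLeeLL one by one yields eML ee L eML eML L eML ee L eML ee L L eML ee L eML eML L eML ee L eML eML L L; concatenated:

eMLeeLeMLeMLLeMLeeLeMLeeLLeMLeeLeMLeMLLeMLeeLeMLeMLLL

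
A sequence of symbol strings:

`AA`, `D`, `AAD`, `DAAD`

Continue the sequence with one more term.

AADDAAD

From term 3 onward, concatenate the second-to-last term with the last: AA·D = AAD, D·AAD = DAAD, …
The next term joins AAD and DAAD.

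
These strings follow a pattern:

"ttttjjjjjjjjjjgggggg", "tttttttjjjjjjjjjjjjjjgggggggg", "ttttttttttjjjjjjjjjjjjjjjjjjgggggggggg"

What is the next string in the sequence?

tttttttttttttjjjjjjjjjjjjjjjjjjjjjjgggggggggggg

Term n consists of 3n-2 t's, followed by 4n+2 j's, followed by 2n+2 g's, where the shown terms are n = 2, 3, 4.
At n = 5 the blocks have lengths 13, 22, 12.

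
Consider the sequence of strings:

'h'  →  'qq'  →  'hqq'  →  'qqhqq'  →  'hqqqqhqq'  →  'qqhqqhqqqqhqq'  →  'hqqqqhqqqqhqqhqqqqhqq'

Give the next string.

qqhqqhqqqqhqqhqqqqhqqqqhqqhqqqqhqq

From term 3 onward, concatenate the second-to-last term with the last: h·qq = hqq, qq·hqq = qqhqq, …
Continuing: qqhqqhqqqqhqq · hqqqqhqqqqhqqhqqqqhqq gives term 8.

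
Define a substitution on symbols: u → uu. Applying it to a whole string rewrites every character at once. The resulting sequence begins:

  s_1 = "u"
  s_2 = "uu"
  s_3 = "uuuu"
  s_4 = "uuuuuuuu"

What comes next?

Expanding uuuuuuuu: u→uu, u→uu, u→uu, u→uu, u→uu, u→uu, u→uu, u→uu. Concatenated: uu uu uu uu uu uu uu uu.

uuuuuuuuuuuuuuuu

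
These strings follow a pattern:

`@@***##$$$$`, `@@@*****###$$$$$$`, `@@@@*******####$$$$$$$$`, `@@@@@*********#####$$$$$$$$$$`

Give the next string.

@@@@@@***********######$$$$$$$$$$$$

Term n consists of n @'s, followed by 2n-1 *'s, followed by n #'s, followed by 2n $'s, where the shown terms are n = 2, 3, 4, 5.
Setting n = 6 gives 6, 11, 6, 12 characters in each block.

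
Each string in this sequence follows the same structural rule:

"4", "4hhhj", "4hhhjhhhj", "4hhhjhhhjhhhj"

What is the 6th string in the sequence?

Every step adds hhhj to the end: s(k+1) = s(k)·hhhj.
From 4hhhjhhhjhhhj, 2 further steps: 4hhhjhhhjhhhj → 4hhhjhhhjhhhjhhhj → (answer).

4hhhjhhhjhhhjhhhjhhhj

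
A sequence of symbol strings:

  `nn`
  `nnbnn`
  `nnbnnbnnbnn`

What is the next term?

Every step duplicates the string with 'b' between the halves.
So the next term is two copies of nnbnnbnnbnn with 'b' between the halves.

nnbnnbnnbnnbnnbnnbnnbnn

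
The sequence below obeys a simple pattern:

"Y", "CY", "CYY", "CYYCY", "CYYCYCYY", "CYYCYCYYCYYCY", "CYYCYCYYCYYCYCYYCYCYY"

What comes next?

CYYCYCYYCYYCYCYYCYCYYCYYCYCYYCYYCY

From term 3 onward, concatenate the last term with the second-to-last: CY·Y = CYY, CYY·CY = CYYCY, …
Continuing: CYYCYCYYCYYCYCYYCYCYY · CYYCYCYYCYYCY gives term 8.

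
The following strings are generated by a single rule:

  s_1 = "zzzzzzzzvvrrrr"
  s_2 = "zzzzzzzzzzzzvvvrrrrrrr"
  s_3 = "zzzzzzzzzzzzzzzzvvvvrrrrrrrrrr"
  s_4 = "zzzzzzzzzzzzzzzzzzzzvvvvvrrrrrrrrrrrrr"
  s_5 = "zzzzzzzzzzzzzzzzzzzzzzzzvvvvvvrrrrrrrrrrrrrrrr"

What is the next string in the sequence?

Reading off run lengths: z runs 8, 12, 16, 20, 24; v runs 2, 3, 4, 5, 6; r runs 4, 7, 10, 13, 16 — each is linear in n, where the shown terms are n = 2, 3, 4, 5, 6.
At n = 7 the blocks have lengths 28, 7, 19.

zzzzzzzzzzzzzzzzzzzzzzzzzzzzvvvvvvvrrrrrrrrrrrrrrrrrrr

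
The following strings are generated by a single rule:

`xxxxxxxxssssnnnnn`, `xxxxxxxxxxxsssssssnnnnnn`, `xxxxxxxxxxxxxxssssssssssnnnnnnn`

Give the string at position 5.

xxxxxxxxxxxxxxxxxxxxssssssssssssssssnnnnnnnnn

Each string has the form x^{3n+2} s^{3n-2} n^{n+3}, where the shown terms are n = 2, 3, 4.
At n = 6 the blocks have lengths 20, 16, 9.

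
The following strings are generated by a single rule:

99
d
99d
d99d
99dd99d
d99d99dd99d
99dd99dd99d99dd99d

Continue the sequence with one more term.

d99d99dd99d99dd99dd99d99dd99d

This is a Fibonacci-style word recurrence s(k) = s(k−2)·s(k−1): e.g. 99·d = 99d.
The next term joins d99d99dd99d and 99dd99dd99d99dd99d.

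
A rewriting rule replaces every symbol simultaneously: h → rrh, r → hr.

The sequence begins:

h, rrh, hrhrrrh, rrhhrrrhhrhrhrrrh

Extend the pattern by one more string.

hrhrrrhrrhhrhrhrrrhrrhhrrrhhrrrhhrhrhrrrh

Applying the rule to each of the 17 symbols of rrhhrrrhhrhrhrrrh gives the pieces hr hr rrh rrh hr hr hr rrh rrh hr rrh hr rrh hr hr hr rrh, which concatenate to the answer.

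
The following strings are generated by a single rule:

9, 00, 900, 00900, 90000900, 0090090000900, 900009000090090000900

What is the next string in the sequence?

0090090000900900009000090090000900

From term 3 onward, concatenate the second-to-last term with the last: 9·00 = 900, 00·900 = 00900, …
The next term joins 0090090000900 and 900009000090090000900.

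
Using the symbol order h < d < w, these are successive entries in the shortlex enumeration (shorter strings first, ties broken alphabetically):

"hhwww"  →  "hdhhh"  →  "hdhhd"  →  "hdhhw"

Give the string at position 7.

Advancing 3 positions from hdhhw through hdhhw → hdhdh → hdhdd reaches term 7.

hdhdw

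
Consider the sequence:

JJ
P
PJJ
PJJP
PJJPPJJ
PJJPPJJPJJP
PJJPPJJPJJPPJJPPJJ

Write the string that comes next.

From term 3 onward, concatenate the last term with the second-to-last: P·JJ = PJJ, PJJ·P = PJJP, …
The next term joins PJJPPJJPJJPPJJPPJJ and PJJPPJJPJJP.

PJJPPJJPJJPPJJPPJJPJJPPJJPJJP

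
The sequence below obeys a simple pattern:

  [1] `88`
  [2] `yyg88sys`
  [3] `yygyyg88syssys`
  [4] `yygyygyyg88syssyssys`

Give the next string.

s(k+1) = yyg·s(k)·sys, so each term gains yyg as a prefix and sys as a suffix.
Applying this once more to yygyygyyg88syssyssys:

yygyygyygyyg88syssyssyssys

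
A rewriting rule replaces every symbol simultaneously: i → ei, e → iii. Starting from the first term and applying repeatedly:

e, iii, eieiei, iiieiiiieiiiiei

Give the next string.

eieieiiiieieieieiiiieieieieiiiiei

Replace each of the 15 characters of iiieiiiieiiiiei in place — ei ei ei iii ei ei ei ei iii ei ei ei ei iii ei — and concatenate.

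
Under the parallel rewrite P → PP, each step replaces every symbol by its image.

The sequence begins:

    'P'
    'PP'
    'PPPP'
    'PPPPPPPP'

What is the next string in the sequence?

PPPPPPPPPPPPPPPP

Rewriting each symbol of PPPPPPPP: P→PP, P→PP, P→PP, P→PP, P→PP, P→PP, P→PP, P→PP, which concatenates to PP PP PP PP PP PP PP PP.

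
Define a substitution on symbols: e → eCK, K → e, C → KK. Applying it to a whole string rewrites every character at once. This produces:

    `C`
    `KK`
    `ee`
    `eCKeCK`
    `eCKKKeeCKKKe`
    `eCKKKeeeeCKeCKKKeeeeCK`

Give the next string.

Replace each of the 22 characters of eCKKKeeeeCKeCKKKeeeeCK in place — eCK KK e e e eCK eCK eCK eCK KK e eCK KK e e e eCK eCK eCK eCK KK e — and concatenate.

eCKKKeeeeCKeCKeCKeCKKKeeCKKKeeeeCKeCKeCKeCKKKe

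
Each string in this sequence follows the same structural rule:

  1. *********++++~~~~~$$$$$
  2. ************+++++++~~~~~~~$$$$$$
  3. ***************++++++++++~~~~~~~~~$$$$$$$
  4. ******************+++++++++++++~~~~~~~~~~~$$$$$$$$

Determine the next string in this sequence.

The n-th term is 3n+3 *'s then 3n-2 +'s then 2n+1 ~'s then n+3 $'s, where the shown terms are n = 2, 3, 4, 5.
Setting n = 6 gives 21, 16, 13, 9 characters in each block.

*********************++++++++++++++++~~~~~~~~~~~~~$$$$$$$$$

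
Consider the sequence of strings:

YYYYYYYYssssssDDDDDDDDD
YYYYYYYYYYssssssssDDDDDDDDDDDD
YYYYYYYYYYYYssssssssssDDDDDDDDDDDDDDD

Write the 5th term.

Reading off run lengths: Y runs 8, 10, 12; s runs 6, 8, 10; D runs 9, 12, 15 — each is linear in n, where the shown terms are n = 3, 4, 5.
Setting n = 7 gives 16, 14, 21 characters in each block.

YYYYYYYYYYYYYYYYssssssssssssssDDDDDDDDDDDDDDDDDDDDD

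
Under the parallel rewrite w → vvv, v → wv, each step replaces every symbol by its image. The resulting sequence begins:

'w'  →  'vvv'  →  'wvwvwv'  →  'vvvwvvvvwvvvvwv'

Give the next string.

Replace each of the 15 characters of vvvwvvvvwvvvvwv in place — wv wv wv vvv wv wv wv wv vvv wv wv wv wv vvv wv — and concatenate.

wvwvwvvvvwvwvwvwvvvvwvwvwvwvvvvwv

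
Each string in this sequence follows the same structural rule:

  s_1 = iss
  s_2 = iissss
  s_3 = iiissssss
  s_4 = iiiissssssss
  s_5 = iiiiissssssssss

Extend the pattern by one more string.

iiiiiissssssssssss

The n-th term is n i's then 2n s's (n = 1, 2, …).
For the next term, n = 6, so the run lengths are 6, 12.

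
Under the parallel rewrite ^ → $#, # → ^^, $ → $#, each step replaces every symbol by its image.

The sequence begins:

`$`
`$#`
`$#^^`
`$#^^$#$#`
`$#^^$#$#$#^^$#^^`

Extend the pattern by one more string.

Rewriting the 16 symbols of $#^^$#$#$#^^$#^^ one by one yields $# ^^ $# $# $# ^^ $# ^^ $# ^^ $# $# $# ^^ $# $#; concatenated:

$#^^$#$#$#^^$#^^$#^^$#$#$#^^$#$#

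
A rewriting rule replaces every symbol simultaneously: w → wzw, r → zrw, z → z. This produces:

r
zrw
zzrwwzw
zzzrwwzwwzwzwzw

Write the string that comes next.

Replace each of the 15 characters of zzzrwwzwwzwzwzw in place — z z z zrw wzw wzw z wzw wzw z wzw z wzw z wzw — and concatenate.

zzzzrwwzwwzwzwzwwzwzwzwzwzwzwzw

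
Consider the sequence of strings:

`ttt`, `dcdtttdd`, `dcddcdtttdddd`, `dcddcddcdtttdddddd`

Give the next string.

dcddcddcddcdtttdddddddd

Every step adds dcd to the front and dd to the end of the previous string.
One more step from dcddcddcdtttdddddd gives the answer.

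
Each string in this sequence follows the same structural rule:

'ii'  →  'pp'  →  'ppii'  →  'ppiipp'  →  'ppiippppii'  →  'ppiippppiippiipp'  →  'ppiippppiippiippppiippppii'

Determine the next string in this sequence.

ppiippppiippiippppiippppiippiippppiippiipp

From term 3 onward, concatenate the last term with the second-to-last: pp·ii = ppii, ppii·pp = ppiipp, …
So term 8 is ppiippppiippiippppiippppii·ppiippppiippiipp.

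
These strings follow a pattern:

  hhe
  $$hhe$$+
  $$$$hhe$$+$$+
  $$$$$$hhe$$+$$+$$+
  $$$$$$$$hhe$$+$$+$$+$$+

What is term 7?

s(k+1) = $$·s(k)·$$+, so each term gains $$ as a prefix and $$+ as a suffix.
From $$$$$$$$hhe$$+$$+$$+$$+, 2 further steps: $$$$$$$$hhe$$+$$+$$+$$+ → $$$$$$$$$$hhe$$+$$+$$+$$+$$+ → (answer).

$$$$$$$$$$$$hhe$$+$$+$$+$$+$$+$$+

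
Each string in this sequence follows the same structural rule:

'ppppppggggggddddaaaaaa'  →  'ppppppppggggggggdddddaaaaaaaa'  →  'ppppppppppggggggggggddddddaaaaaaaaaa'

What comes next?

Reading off run lengths: p runs 6, 8, 10; g runs 6, 8, 10; d runs 4, 5, 6; a runs 6, 8, 10 — each is linear in n, where the shown terms are n = 3, 4, 5.
For the next term, n = 6, so the run lengths are 12, 12, 7, 12.

ppppppppppppggggggggggggdddddddaaaaaaaaaaaa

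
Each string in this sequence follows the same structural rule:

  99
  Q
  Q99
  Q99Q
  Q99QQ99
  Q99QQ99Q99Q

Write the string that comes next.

Q99QQ99Q99QQ99QQ99

This is a Fibonacci-style word recurrence s(k) = s(k−1)·s(k−2): e.g. Q·99 = Q99.
So term 7 is Q99QQ99Q99Q·Q99QQ99.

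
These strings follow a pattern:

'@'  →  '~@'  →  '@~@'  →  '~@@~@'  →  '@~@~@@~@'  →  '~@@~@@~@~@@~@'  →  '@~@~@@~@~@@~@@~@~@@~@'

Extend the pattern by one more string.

Each term (from the third on) is the two preceding terms concatenated in order: term 3 = @·~@ = @~@.
Continuing: ~@@~@@~@~@@~@ · @~@~@@~@~@@~@@~@~@@~@ gives term 8.

~@@~@@~@~@@~@@~@~@@~@~@@~@@~@~@@~@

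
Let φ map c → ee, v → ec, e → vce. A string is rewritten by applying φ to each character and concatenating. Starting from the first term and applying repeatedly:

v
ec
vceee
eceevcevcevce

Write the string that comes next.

Rewriting the 13 symbols of eceevcevcevce one by one yields vce ee vce vce ec ee vce ec ee vce ec ee vce; concatenated:

vceeevcevceeceevceeceevceeceevce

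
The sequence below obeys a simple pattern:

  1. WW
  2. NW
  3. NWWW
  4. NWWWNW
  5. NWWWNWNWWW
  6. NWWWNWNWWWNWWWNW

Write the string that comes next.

From term 3 onward, concatenate the last term with the second-to-last: NW·WW = NWWW, NWWW·NW = NWWWNW, …
So term 7 is NWWWNWNWWWNWWWNW·NWWWNWNWWW.

NWWWNWNWWWNWWWNWNWWWNWNWWW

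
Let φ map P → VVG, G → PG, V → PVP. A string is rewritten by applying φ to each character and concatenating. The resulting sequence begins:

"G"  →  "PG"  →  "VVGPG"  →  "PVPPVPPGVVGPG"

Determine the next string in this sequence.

VVGPVPVVGVVGPVPVVGVVGPGPVPPVPPGVVGPG

Replace each of the 13 characters of PVPPVPPGVVGPG in place — VVG PVP VVG VVG PVP VVG VVG PG PVP PVP PG VVG PG — and concatenate.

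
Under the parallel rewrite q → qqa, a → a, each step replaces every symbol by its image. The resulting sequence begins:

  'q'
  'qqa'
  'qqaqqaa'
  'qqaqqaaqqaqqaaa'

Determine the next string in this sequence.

φ(qqaqqaaqqaqqaaa) expands symbol-by-symbol to qqa qqa a qqa qqa a a qqa qqa a qqa qqa a a a; joining the 15 pieces gives the next term.

qqaqqaaqqaqqaaaqqaqqaaqqaqqaaaa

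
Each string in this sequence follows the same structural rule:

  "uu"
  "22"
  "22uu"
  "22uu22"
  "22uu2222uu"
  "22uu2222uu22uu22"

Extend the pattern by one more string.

From term 3 onward, concatenate the last term with the second-to-last: 22·uu = 22uu, 22uu·22 = 22uu22, …
So term 7 is 22uu2222uu22uu22·22uu2222uu.

22uu2222uu22uu2222uu2222uu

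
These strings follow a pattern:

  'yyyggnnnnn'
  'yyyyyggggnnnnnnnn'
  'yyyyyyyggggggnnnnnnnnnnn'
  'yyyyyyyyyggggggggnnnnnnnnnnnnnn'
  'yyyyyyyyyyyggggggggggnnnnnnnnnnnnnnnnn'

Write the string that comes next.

The n-th term is 2n+1 y's then 2n g's then 3n+2 n's (n = 1, 2, …).
Setting n = 6 gives 13, 12, 20 characters in each block.

yyyyyyyyyyyyyggggggggggggnnnnnnnnnnnnnnnnnnnn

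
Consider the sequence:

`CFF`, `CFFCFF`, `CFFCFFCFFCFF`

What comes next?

CFFCFFCFFCFFCFFCFFCFFCFF

Each string is two copies of the previous one concatenated.
One more doubling of CFFCFFCFFCFF gives the answer.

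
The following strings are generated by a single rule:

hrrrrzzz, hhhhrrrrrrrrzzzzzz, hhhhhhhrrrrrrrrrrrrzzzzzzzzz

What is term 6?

Reading off run lengths: h runs 1, 4, 7; r runs 4, 8, 12; z runs 3, 6, 9 — each is linear in n (n = 1, 2, …).
For term 6, n = 6, so the run lengths are 16, 24, 18.

hhhhhhhhhhhhhhhhrrrrrrrrrrrrrrrrrrrrrrrrzzzzzzzzzzzzzzzzzz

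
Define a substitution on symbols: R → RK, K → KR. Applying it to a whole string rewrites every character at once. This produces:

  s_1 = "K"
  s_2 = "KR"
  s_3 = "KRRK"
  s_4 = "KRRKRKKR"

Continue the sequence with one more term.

Rewriting each symbol of KRRKRKKR: K→KR, R→RK, R→RK, K→KR, R→RK, K→KR, K→KR, R→RK, which concatenates to KR RK RK KR RK KR KR RK.

KRRKRKKRRKKRKRRK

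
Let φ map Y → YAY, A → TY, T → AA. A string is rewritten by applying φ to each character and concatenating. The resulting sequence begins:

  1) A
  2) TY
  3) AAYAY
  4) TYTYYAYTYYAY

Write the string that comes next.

AAYAYAAYAYYAYTYYAYAAYAYYAYTYYAY

Apply φ to TYTYYAYTYYAY symbol by symbol: T→AA, Y→YAY, T→AA, Y→YAY, Y→YAY, A→TY, Y→YAY, T→AA, Y→YAY, Y→YAY, A→TY, Y→YAY; joined: AA YAY AA YAY YAY TY YAY AA YAY YAY TY YAY.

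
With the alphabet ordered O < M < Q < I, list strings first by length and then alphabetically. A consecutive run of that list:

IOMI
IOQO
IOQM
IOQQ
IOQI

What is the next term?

IOIO

Find the rightmost character of IOQI below I, bump it to the next letter, and reset everything to its right to O.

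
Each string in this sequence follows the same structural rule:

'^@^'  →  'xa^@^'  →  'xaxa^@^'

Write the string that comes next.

Each term is the previous one with xa prepended.
Applying this once more to xaxa^@^:

xaxaxa^@^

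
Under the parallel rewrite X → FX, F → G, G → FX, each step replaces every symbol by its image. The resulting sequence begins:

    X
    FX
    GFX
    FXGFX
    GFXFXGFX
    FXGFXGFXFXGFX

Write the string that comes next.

GFXFXGFXFXGFXGFXFXGFX

Applying the rule to each of the 13 symbols of FXGFXGFXFXGFX gives the pieces G FX FX G FX FX G FX G FX FX G FX, which concatenate to the answer.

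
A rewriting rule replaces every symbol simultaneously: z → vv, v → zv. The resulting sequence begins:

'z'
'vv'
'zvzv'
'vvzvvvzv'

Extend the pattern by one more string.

Apply φ to vvzvvvzv symbol by symbol: v→zv, v→zv, z→vv, v→zv, v→zv, v→zv, z→vv, v→zv; joined: zv zv vv zv zv zv vv zv.

zvzvvvzvzvzvvvzv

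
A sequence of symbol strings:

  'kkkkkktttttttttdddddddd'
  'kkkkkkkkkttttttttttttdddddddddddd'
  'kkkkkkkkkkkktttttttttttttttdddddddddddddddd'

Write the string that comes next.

kkkkkkkkkkkkkkkttttttttttttttttttdddddddddddddddddddd

Term n consists of 3n k's, followed by 3n+3 t's, followed by 4n d's, where the shown terms are n = 2, 3, 4.
For the next term, n = 5, so the run lengths are 15, 18, 20.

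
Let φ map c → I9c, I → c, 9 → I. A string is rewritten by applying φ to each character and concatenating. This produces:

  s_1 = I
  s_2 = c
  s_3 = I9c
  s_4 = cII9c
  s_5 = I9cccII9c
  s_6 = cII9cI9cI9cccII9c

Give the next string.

Applying the rule to each of the 17 symbols of cII9cI9cI9cccII9c gives the pieces I9c c c I I9c c I I9c c I I9c I9c I9c c c I I9c, which concatenate to the answer.

I9cccII9ccII9ccII9cI9cI9cccII9c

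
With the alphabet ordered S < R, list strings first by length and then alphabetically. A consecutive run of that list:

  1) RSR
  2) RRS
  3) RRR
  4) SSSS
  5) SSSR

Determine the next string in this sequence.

SSRS

Treat SSSR as a base-2 numeral over the given alphabet and add one, carrying through any trailing R's.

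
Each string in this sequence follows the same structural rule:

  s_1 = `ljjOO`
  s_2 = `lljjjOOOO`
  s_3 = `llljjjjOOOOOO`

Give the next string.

Reading off run lengths: l runs 1, 2, 3; j runs 2, 3, 4; O runs 2, 4, 6 — each is linear in n (n = 1, 2, …).
Setting n = 4 gives 4, 5, 8 characters in each block.

lllljjjjjOOOOOOOO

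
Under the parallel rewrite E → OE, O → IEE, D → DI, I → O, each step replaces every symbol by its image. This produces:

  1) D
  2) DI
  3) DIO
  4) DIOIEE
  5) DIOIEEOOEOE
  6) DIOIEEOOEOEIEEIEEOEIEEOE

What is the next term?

DIOIEEOOEOEIEEIEEOEIEEOEOOEOEOOEOEIEEOEOOEOEIEEOE

Replace each of the 24 characters of DIOIEEOOEOEIEEIEEOEIEEOE in place — DI O IEE O OE OE IEE IEE OE IEE OE O OE OE O OE OE IEE OE O OE OE IEE OE — and concatenate.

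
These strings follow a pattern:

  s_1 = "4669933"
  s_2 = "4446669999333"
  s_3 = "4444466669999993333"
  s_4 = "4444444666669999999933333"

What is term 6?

The n-th term is 2n-1 4's then n+1 6's then 2n 9's then n+1 3's (n = 1, 2, …).
Setting n = 6 gives 11, 7, 12, 7 characters in each block.

4444444444466666669999999999993333333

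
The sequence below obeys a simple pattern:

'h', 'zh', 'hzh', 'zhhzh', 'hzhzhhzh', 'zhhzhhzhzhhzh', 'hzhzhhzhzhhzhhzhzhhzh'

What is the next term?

From term 3 onward, concatenate the second-to-last term with the last: h·zh = hzh, zh·hzh = zhhzh, …
So term 8 is zhhzhhzhzhhzh·hzhzhhzhzhhzhhzhzhhzh.

zhhzhhzhzhhzhhzhzhhzhzhhzhhzhzhhzh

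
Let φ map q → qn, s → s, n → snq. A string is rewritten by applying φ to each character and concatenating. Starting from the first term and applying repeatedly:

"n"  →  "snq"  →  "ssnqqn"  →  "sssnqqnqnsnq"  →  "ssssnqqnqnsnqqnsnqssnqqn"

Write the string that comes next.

φ(ssssnqqnqnsnqqnsnqssnqqn) expands symbol-by-symbol to s s s s snq qn qn snq qn snq s snq qn qn snq s snq qn s s snq qn qn snq; joining the 24 pieces gives the next term.

sssssnqqnqnsnqqnsnqssnqqnqnsnqssnqqnsssnqqnqnsnq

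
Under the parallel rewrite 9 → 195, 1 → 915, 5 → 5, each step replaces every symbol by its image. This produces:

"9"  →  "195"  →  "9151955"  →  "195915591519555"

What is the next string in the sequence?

9151955195915551959155915195555

Replace each of the 15 characters of 195915591519555 in place — 915 195 5 195 915 5 5 195 915 5 915 195 5 5 5 — and concatenate.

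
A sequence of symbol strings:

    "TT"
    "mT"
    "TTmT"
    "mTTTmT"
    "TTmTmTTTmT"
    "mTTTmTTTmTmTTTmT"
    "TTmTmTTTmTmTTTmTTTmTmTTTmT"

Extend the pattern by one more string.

Each term (from the third on) is the two preceding terms concatenated in order: term 3 = TT·mT = TTmT.
So term 8 is mTTTmTTTmTmTTTmT·TTmTmTTTmTmTTTmTTTmTmTTTmT.

mTTTmTTTmTmTTTmTTTmTmTTTmTmTTTmTTTmTmTTTmT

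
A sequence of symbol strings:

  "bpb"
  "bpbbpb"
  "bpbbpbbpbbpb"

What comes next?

Every step duplicates the string.
Doubling bpbbpbbpbbpb:

bpbbpbbpbbpbbpbbpbbpbbpb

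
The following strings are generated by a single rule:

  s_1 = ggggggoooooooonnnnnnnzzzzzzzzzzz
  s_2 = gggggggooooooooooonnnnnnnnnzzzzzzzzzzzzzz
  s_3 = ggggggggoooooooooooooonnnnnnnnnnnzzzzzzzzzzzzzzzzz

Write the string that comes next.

gggggggggooooooooooooooooonnnnnnnnnnnnnzzzzzzzzzzzzzzzzzzzz

Term n consists of n+3 g's, followed by 3n-1 o's, followed by 2n+1 n's, followed by 3n+2 z's, where the shown terms are n = 3, 4, 5.
For the next term, n = 6, so the run lengths are 9, 17, 13, 20.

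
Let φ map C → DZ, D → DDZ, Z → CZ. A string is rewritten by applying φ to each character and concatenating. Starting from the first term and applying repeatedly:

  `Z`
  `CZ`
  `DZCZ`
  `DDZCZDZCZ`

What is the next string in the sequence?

DDZDDZCZDZCZDDZCZDZCZ

Expanding DDZCZDZCZ: D→DDZ, D→DDZ, Z→CZ, C→DZ, Z→CZ, D→DDZ, Z→CZ, C→DZ, Z→CZ. Concatenated: DDZ DDZ CZ DZ CZ DDZ CZ DZ CZ.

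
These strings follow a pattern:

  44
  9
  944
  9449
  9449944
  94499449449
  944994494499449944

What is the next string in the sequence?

Each term (from the third on) is the previous term followed by the one before it: term 3 = 9·44 = 944.
So term 8 is 944994494499449944·94499449449.

94499449449944994494499449449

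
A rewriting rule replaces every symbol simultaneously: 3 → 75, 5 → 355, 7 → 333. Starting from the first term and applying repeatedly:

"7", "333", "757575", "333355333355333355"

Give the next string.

757575753553557575757535535575757575355355

Applying the rule to each of the 18 symbols of 333355333355333355 gives the pieces 75 75 75 75 355 355 75 75 75 75 355 355 75 75 75 75 355 355, which concatenate to the answer.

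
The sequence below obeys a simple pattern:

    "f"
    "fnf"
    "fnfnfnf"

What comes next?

fnfnfnfnfnfnfnf

s(k+1) = s(k)·n·s(k) — each term doubles the last with 'n' between the halves.
One more doubling of fnfnfnf gives the answer.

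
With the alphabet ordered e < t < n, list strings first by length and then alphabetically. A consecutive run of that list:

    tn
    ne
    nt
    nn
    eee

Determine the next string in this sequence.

eet

Treat eee as a base-3 numeral over the given alphabet and add one, carrying through any trailing n's.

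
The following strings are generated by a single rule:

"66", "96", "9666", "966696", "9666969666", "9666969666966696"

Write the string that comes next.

96669696669666969666969666

This is a Fibonacci-style word recurrence s(k) = s(k−1)·s(k−2): e.g. 96·66 = 9666.
Continuing: 9666969666966696 · 9666969666 gives term 7.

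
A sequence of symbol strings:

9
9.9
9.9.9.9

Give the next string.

s(k+1) = s(k)·.·s(k) — each term doubles the last with '.' between the halves.
Doubling 9.9.9.9 with '.' between the halves:

9.9.9.9.9.9.9.9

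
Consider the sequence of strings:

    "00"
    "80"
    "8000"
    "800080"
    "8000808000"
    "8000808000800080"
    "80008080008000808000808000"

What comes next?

800080800080008080008080008000808000800080

Each term (from the third on) is the previous term followed by the one before it: term 3 = 80·00 = 8000.
The next term joins 80008080008000808000808000 and 8000808000800080.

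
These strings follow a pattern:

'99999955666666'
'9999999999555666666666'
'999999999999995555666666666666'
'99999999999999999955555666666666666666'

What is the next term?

Reading off run lengths: 9 runs 6, 10, 14, 18; 5 runs 2, 3, 4, 5; 6 runs 6, 9, 12, 15 — each is linear in n, where the shown terms are n = 2, 3, 4, 5.
For the next term, n = 6, so the run lengths are 22, 6, 18.

9999999999999999999999555555666666666666666666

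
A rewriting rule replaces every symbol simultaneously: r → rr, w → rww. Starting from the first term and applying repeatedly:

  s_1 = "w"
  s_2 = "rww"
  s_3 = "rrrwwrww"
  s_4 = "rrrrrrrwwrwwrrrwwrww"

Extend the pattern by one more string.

Applying the rule to each of the 20 symbols of rrrrrrrwwrwwrrrwwrww gives the pieces rr rr rr rr rr rr rr rww rww rr rww rww rr rr rr rww rww rr rww rww, which concatenate to the answer.

rrrrrrrrrrrrrrrwwrwwrrrwwrwwrrrrrrrwwrwwrrrwwrww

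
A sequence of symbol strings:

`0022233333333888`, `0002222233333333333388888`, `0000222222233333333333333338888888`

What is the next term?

Each string has the form 0^{n} 2^{2n-1} 3^{4n} 8^{2n-1}, where the shown terms are n = 2, 3, 4.
At n = 5 the blocks have lengths 5, 9, 20, 9.

0000022222222233333333333333333333888888888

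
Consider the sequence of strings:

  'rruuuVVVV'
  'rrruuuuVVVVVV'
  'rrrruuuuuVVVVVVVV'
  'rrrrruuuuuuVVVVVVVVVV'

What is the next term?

rrrrrruuuuuuuVVVVVVVVVVVV

Reading off run lengths: r runs 2, 3, 4, 5; u runs 3, 4, 5, 6; V runs 4, 6, 8, 10 — each is linear in n, where the shown terms are n = 2, 3, 4, 5.
For the next term, n = 6, so the run lengths are 6, 7, 12.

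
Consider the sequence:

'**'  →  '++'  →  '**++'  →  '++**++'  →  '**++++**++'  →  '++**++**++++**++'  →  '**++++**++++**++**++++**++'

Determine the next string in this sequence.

Each term (from the third on) is the two preceding terms concatenated in order: term 3 = **·++ = **++.
Continuing: ++**++**++++**++ · **++++**++++**++**++++**++ gives term 8.

++**++**++++**++**++++**++++**++**++++**++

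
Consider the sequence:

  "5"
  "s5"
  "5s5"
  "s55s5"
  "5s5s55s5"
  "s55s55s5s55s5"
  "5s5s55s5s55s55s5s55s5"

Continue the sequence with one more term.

s55s55s5s55s55s5s55s5s55s55s5s55s5

This is a Fibonacci-style word recurrence s(k) = s(k−2)·s(k−1): e.g. 5·s5 = 5s5.
The next term joins s55s55s5s55s5 and 5s5s55s5s55s55s5s55s5.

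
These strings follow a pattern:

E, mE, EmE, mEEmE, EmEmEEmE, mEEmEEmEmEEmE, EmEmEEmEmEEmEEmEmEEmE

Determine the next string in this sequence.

From term 3 onward, concatenate the second-to-last term with the last: E·mE = EmE, mE·EmE = mEEmE, …
The next term joins mEEmEEmEmEEmE and EmEmEEmEmEEmEEmEmEEmE.

mEEmEEmEmEEmEEmEmEEmEmEEmEEmEmEEmE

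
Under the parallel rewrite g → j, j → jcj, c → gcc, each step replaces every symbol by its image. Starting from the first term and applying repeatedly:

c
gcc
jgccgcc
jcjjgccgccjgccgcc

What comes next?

Rewriting the 17 symbols of jcjjgccgccjgccgcc one by one yields jcj gcc jcj jcj j gcc gcc j gcc gcc jcj j gcc gcc j gcc gcc; concatenated:

jcjgccjcjjcjjgccgccjgccgccjcjjgccgccjgccgcc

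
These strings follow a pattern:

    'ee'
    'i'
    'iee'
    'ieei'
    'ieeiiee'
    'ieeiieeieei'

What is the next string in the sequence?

ieeiieeieeiieeiiee

This is a Fibonacci-style word recurrence s(k) = s(k−1)·s(k−2): e.g. i·ee = iee.
So term 7 is ieeiieeieei·ieeiiee.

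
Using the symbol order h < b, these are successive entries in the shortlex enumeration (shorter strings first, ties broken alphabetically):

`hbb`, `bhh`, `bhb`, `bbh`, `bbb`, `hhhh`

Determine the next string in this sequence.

Treat hhhh as a base-2 numeral over the given alphabet and add one, carrying through any trailing b's.

hhhb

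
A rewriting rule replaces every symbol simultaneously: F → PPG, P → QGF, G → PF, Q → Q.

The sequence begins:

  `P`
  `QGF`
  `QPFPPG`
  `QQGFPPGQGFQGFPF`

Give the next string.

Rewriting the 15 symbols of QQGFPPGQGFQGFPF one by one yields Q Q PF PPG QGF QGF PF Q PF PPG Q PF PPG QGF PPG; concatenated:

QQPFPPGQGFQGFPFQPFPPGQPFPPGQGFPPG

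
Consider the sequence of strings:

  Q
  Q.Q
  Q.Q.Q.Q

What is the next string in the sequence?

Each string is two copies of the previous one joined by '.'.
So the next term is two copies of Q.Q.Q.Q with '.' between the halves.

Q.Q.Q.Q.Q.Q.Q.Q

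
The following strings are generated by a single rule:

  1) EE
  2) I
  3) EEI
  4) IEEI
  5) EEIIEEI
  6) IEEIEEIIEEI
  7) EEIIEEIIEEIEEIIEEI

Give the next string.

Each term (from the third on) is the two preceding terms concatenated in order: term 3 = EE·I = EEI.
So term 8 is IEEIEEIIEEI·EEIIEEIIEEIEEIIEEI.

IEEIEEIIEEIEEIIEEIIEEIEEIIEEI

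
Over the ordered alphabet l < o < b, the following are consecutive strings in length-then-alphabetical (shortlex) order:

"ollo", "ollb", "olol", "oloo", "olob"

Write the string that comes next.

olbl

The successor of olob increments the rightmost position that isn't already b and resets every position after it to l.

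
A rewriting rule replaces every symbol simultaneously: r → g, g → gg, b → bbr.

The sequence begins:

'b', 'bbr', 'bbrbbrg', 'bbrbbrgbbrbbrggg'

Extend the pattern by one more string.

Rewriting the 16 symbols of bbrbbrgbbrbbrggg one by one yields bbr bbr g bbr bbr g gg bbr bbr g bbr bbr g gg gg gg; concatenated:

bbrbbrgbbrbbrgggbbrbbrgbbrbbrggggggg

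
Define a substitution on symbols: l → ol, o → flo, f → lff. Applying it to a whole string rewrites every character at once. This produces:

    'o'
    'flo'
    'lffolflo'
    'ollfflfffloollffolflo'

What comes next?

Replace each of the 21 characters of ollfflfffloollffolflo in place — flo ol ol lff lff ol lff lff lff ol flo flo ol ol lff lff flo ol lff ol flo — and concatenate.

floolollfflffollfflfflffolflofloolollfflfffloollffolflo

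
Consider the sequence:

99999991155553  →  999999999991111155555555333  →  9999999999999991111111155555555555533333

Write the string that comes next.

Reading off run lengths: 9 runs 7, 11, 15; 1 runs 2, 5, 8; 5 runs 4, 8, 12; 3 runs 1, 3, 5 — each is linear in n (n = 1, 2, …).
At n = 4 the blocks have lengths 19, 11, 16, 7.

99999999999999999991111111111155555555555555553333333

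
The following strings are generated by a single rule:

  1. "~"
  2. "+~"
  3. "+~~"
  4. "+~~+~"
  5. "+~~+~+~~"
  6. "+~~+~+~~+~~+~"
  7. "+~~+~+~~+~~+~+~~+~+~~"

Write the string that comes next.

+~~+~+~~+~~+~+~~+~+~~+~~+~+~~+~~+~

This is a Fibonacci-style word recurrence s(k) = s(k−1)·s(k−2): e.g. +~·~ = +~~.
So term 8 is +~~+~+~~+~~+~+~~+~+~~·+~~+~+~~+~~+~.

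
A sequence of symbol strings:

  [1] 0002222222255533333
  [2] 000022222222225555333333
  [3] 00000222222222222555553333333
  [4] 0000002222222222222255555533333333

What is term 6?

The n-th term is n 0's then 2n+2 2's then n 5's then n+2 3's, where the shown terms are n = 3, 4, 5, 6.
At n = 8 the blocks have lengths 8, 18, 8, 10.

00000000222222222222222222555555553333333333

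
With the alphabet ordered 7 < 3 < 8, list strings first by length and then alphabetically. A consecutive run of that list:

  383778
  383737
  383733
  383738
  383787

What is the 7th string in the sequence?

Stepping forward 2 times from 383787: 383787 → 383783, then the target.

383788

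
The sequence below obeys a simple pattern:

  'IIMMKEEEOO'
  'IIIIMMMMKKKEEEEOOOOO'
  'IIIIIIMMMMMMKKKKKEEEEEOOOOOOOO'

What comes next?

Term n consists of 2n I's, followed by 2n M's, followed by 2n-1 K's, followed by n+2 E's, followed by 3n-1 O's (n = 1, 2, …).
At n = 4 the blocks have lengths 8, 8, 7, 6, 11.

IIIIIIIIMMMMMMMMKKKKKKKEEEEEEOOOOOOOOOOO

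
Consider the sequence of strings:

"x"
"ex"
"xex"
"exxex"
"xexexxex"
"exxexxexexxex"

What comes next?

xexexxexexxexxexexxex

This is a Fibonacci-style word recurrence s(k) = s(k−2)·s(k−1): e.g. x·ex = xex.
So term 7 is xexexxex·exxexxexexxex.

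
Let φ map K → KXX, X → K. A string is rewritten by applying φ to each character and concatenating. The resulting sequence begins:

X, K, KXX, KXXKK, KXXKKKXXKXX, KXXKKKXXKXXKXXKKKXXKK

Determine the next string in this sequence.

φ(KXXKKKXXKXXKXXKKKXXKK) expands symbol-by-symbol to KXX K K KXX KXX KXX K K KXX K K KXX K K KXX KXX KXX K K KXX KXX; joining the 21 pieces gives the next term.

KXXKKKXXKXXKXXKKKXXKKKXXKKKXXKXXKXXKKKXXKXX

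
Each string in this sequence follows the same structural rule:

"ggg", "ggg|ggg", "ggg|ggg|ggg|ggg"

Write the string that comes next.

Each string is two copies of the previous one joined by '|'.
Doubling ggg|ggg|ggg|ggg with '|' between the halves:

ggg|ggg|ggg|ggg|ggg|ggg|ggg|ggg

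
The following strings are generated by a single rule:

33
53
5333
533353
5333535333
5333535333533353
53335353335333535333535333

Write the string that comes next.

This is a Fibonacci-style word recurrence s(k) = s(k−1)·s(k−2): e.g. 53·33 = 5333.
The next term joins 53335353335333535333535333 and 5333535333533353.

533353533353335353335353335333535333533353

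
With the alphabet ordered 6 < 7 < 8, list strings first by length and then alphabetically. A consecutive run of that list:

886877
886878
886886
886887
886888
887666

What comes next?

Treat 887666 as a base-3 numeral over the given alphabet and add one, carrying through any trailing 8's.

887667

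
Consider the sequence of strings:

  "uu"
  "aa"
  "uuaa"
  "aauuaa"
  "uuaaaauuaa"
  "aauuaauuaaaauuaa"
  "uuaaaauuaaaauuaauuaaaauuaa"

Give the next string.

This is a Fibonacci-style word recurrence s(k) = s(k−2)·s(k−1): e.g. uu·aa = uuaa.
So term 8 is aauuaauuaaaauuaa·uuaaaauuaaaauuaauuaaaauuaa.

aauuaauuaaaauuaauuaaaauuaaaauuaauuaaaauuaa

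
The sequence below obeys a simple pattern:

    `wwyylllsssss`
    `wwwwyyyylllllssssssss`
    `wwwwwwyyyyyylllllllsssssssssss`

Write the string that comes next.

wwwwwwwwyyyyyyyylllllllllssssssssssssss

Each string has the form w^{2n} y^{2n} l^{2n+1} s^{3n+2} (n = 1, 2, …).
Setting n = 4 gives 8, 8, 9, 14 characters in each block.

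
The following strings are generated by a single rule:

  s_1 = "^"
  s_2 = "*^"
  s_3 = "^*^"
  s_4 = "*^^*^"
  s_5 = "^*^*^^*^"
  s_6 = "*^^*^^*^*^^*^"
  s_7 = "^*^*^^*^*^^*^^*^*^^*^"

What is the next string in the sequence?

*^^*^^*^*^^*^^*^*^^*^*^^*^^*^*^^*^

From term 3 onward, concatenate the second-to-last term with the last: ^·*^ = ^*^, *^·^*^ = *^^*^, …
The next term joins *^^*^^*^*^^*^ and ^*^*^^*^*^^*^^*^*^^*^.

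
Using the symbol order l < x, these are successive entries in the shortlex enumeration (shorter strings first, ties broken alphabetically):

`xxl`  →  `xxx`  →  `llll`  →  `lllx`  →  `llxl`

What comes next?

llxx

Treat llxl as a base-2 numeral over the given alphabet and add one, carrying through any trailing x's.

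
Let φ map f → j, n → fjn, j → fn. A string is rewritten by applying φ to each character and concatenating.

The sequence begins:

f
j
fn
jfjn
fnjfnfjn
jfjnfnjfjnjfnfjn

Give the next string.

fnjfnfjnjfjnfnjfnfjnfnjfjnjfnfjn

Applying the rule to each of the 16 symbols of jfjnfnjfjnjfnfjn gives the pieces fn j fn fjn j fjn fn j fn fjn fn j fjn j fn fjn, which concatenate to the answer.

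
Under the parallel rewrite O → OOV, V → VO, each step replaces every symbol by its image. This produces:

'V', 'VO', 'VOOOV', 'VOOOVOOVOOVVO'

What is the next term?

Replace each of the 13 characters of VOOOVOOVOOVVO in place — VO OOV OOV OOV VO OOV OOV VO OOV OOV VO VO OOV — and concatenate.

VOOOVOOVOOVVOOOVOOVVOOOVOOVVOVOOOV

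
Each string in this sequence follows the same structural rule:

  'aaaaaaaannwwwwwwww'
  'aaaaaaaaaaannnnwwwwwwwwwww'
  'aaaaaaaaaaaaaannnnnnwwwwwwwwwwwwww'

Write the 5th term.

Term n consists of 3n+2 a's, followed by 2n-2 n's, followed by 3n+2 w's, where the shown terms are n = 2, 3, 4.
For term 5, n = 6, so the run lengths are 20, 10, 20.

aaaaaaaaaaaaaaaaaaaannnnnnnnnnwwwwwwwwwwwwwwwwwwww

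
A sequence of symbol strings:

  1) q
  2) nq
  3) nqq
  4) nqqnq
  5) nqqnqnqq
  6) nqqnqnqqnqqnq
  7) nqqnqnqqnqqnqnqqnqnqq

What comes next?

nqqnqnqqnqqnqnqqnqnqqnqqnqnqqnqqnq

From term 3 onward, concatenate the last term with the second-to-last: nq·q = nqq, nqq·nq = nqqnq, …
The next term joins nqqnqnqqnqqnqnqqnqnqq and nqqnqnqqnqqnq.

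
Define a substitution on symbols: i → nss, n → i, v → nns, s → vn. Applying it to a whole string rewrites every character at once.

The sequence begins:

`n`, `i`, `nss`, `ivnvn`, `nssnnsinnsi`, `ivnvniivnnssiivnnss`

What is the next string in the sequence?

nssnnsinnsinssnssnnsiivnvnnssnssnnsiivnvn

Replace each of the 19 characters of ivnvniivnnssiivnnss in place — nss nns i nns i nss nss nns i i vn vn nss nss nns i i vn vn — and concatenate.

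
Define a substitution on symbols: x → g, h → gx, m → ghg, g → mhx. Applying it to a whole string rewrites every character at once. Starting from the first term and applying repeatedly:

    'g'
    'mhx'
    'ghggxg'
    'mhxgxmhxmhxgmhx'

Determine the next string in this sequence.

Rewriting the 15 symbols of mhxgxmhxmhxgmhx one by one yields ghg gx g mhx g ghg gx g ghg gx g mhx ghg gx g; concatenated:

ghggxgmhxgghggxgghggxgmhxghggxg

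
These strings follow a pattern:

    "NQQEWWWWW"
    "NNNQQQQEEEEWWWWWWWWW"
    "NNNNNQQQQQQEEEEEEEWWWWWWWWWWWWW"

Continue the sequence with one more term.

Reading off run lengths: N runs 1, 3, 5; Q runs 2, 4, 6; E runs 1, 4, 7; W runs 5, 9, 13 — each is linear in n (n = 1, 2, …).
Setting n = 4 gives 7, 8, 10, 17 characters in each block.

NNNNNNNQQQQQQQQEEEEEEEEEEWWWWWWWWWWWWWWWWW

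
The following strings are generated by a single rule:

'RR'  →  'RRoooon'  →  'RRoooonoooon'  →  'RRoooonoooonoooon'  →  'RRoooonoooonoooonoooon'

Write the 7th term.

RRoooonoooonoooonoooonoooonoooon

Each term is the previous one with oooon appended.
From RRoooonoooonoooonoooon, 2 further steps: RRoooonoooonoooonoooon → RRoooonoooonoooonoooonoooon → (answer).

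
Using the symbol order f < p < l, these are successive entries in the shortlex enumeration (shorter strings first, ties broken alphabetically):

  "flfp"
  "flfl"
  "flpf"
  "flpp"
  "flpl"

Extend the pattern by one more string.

Find the rightmost character of flpl below l, bump it to the next letter, and reset everything to its right to f.

fllf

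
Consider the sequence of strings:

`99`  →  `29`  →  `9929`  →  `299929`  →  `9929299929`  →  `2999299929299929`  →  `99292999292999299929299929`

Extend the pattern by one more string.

299929992929992999292999292999299929299929

Each term (from the third on) is the two preceding terms concatenated in order: term 3 = 99·29 = 9929.
So term 8 is 2999299929299929·99292999292999299929299929.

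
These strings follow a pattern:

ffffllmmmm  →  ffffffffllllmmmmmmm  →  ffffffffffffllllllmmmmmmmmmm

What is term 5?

ffffffffffffffffffffllllllllllmmmmmmmmmmmmmmmm

Term n consists of 4n f's, followed by 2n l's, followed by 3n+1 m's (n = 1, 2, …).
At n = 5 the blocks have lengths 20, 10, 16.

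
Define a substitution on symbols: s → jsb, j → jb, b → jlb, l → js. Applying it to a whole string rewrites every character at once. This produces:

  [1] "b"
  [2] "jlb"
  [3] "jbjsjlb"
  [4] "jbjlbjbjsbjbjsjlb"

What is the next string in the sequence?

Rewriting the 17 symbols of jbjlbjbjsbjbjsjlb one by one yields jb jlb jb js jlb jb jlb jb jsb jlb jb jlb jb jsb jb js jlb; concatenated:

jbjlbjbjsjlbjbjlbjbjsbjlbjbjlbjbjsbjbjsjlb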